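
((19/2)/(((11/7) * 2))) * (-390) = -25935/22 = -1178.86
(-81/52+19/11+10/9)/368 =6593/1894464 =0.00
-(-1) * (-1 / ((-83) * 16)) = 1 / 1328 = 0.00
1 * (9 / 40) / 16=0.01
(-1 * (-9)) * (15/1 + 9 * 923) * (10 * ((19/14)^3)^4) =414432152020543316445/14173478093824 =29239975.49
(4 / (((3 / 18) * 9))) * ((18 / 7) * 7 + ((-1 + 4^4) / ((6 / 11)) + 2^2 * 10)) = 4204 / 3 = 1401.33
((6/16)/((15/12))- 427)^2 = 18207289/100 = 182072.89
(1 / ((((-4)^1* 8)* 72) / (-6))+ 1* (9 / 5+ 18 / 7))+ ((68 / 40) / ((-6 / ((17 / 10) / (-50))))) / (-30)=110217533 / 25200000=4.37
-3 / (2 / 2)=-3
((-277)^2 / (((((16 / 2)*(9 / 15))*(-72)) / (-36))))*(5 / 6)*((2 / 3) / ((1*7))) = 1918225 / 3024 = 634.33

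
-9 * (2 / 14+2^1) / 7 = -135 / 49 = -2.76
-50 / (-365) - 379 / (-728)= 34947 / 53144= 0.66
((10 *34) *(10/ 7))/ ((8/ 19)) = 8075/ 7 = 1153.57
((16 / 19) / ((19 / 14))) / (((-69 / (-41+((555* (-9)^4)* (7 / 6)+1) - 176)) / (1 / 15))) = -105728784 / 41515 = -2546.76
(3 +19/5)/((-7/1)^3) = -34/1715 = -0.02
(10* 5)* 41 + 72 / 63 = 14358 / 7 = 2051.14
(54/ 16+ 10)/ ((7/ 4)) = 107/ 14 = 7.64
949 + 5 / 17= 16138 / 17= 949.29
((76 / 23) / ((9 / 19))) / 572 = 361 / 29601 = 0.01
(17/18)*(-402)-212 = -1775/3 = -591.67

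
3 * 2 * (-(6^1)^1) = -36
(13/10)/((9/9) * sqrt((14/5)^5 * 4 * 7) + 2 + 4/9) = -804375/1218272332 + 1805895 * sqrt(10)/304568083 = 0.02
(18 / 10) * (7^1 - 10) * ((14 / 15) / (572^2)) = -63 / 4089800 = -0.00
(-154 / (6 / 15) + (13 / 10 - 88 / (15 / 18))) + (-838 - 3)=-13303 / 10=-1330.30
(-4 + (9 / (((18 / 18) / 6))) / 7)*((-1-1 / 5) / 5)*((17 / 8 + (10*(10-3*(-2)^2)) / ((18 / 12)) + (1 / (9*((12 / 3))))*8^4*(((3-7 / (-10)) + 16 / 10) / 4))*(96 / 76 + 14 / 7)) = -20245511 / 49875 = -405.93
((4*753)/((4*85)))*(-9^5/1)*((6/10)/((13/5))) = -133391691/1105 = -120716.46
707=707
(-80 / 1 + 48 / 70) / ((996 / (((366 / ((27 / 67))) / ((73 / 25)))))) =-28363780 / 1145151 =-24.77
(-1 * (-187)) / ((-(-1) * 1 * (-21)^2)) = 187 / 441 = 0.42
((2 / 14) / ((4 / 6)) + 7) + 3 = 143 / 14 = 10.21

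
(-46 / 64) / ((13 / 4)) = -23 / 104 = -0.22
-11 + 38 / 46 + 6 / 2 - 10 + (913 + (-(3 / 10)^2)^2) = 206041863 / 230000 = 895.83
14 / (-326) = -7 / 163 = -0.04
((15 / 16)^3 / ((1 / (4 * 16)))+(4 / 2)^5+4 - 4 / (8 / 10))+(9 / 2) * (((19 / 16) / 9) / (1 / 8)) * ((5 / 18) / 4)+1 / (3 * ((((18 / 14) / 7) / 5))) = 160943 / 1728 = 93.14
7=7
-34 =-34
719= 719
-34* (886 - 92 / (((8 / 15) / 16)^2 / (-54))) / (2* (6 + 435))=-76025462 / 441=-172393.34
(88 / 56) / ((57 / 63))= 33 / 19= 1.74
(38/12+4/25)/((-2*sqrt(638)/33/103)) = -51397*sqrt(638)/5800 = -223.83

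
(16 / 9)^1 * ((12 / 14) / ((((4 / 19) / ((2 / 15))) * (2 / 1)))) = 152 / 315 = 0.48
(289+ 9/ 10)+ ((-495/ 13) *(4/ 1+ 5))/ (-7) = 308359/ 910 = 338.86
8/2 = 4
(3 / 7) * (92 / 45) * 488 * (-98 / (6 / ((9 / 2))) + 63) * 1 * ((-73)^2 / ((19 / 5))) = -119625392 / 19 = -6296073.26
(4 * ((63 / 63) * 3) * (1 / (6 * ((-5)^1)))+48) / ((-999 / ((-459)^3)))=852415326 / 185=4607650.41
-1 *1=-1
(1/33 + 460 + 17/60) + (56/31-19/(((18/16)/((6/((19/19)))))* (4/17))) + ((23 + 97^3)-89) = 18672582757/20460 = 912638.45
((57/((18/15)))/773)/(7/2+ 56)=95/91987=0.00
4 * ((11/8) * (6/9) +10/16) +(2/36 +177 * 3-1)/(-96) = 1115/1728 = 0.65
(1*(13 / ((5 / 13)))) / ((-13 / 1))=-13 / 5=-2.60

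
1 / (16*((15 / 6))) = 1 / 40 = 0.02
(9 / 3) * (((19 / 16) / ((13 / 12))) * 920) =39330 / 13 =3025.38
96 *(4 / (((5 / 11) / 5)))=4224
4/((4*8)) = 0.12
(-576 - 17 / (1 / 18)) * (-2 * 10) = 17640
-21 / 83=-0.25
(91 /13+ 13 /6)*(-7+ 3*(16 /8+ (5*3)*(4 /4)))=1210 /3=403.33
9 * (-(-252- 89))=3069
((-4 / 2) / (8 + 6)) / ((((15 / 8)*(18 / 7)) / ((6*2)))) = -16 / 45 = -0.36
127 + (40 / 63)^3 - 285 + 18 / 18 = -39193379 / 250047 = -156.74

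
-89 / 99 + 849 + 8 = 84754 / 99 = 856.10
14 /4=3.50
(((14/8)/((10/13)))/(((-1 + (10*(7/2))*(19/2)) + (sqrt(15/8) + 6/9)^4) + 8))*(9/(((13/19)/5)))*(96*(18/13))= 2419485715938816/42335694714157 -10744113881088*sqrt(30)/42335694714157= 55.76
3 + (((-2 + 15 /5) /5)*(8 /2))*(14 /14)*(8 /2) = 31 /5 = 6.20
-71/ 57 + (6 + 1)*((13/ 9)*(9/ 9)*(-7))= -12316/ 171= -72.02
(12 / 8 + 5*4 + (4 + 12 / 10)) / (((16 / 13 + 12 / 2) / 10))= 3471 / 94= 36.93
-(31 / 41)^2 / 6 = -0.10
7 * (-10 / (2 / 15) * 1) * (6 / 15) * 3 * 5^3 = -78750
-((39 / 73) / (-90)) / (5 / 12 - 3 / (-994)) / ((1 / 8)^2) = 827008 / 913595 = 0.91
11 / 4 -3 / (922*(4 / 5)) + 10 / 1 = 47007 / 3688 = 12.75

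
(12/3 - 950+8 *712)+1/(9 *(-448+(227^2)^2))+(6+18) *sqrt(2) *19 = 5394.88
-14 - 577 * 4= -2322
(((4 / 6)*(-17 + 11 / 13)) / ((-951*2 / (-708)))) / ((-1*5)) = 3304 / 4121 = 0.80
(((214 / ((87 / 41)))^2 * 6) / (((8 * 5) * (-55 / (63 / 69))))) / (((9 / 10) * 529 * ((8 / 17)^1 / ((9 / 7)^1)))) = -327178073 / 2251138340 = -0.15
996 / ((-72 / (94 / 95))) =-3901 / 285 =-13.69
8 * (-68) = -544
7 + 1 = 8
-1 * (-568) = 568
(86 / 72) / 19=43 / 684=0.06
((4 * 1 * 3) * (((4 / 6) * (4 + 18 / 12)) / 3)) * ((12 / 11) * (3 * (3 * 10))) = 1440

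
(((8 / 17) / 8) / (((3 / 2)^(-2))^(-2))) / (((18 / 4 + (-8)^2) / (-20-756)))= -0.13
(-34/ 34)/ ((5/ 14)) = -14/ 5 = -2.80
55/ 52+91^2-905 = 383607/ 52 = 7377.06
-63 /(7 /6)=-54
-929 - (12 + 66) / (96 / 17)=-15085 / 16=-942.81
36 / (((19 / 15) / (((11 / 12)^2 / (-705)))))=-121 / 3572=-0.03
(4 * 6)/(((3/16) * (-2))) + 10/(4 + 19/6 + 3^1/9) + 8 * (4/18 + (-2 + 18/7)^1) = -3548/63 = -56.32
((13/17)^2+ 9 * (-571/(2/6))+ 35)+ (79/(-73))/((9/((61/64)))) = -186914381683/12151872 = -15381.53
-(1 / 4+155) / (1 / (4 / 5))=-124.20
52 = 52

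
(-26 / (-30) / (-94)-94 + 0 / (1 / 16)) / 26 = -132553 / 36660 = -3.62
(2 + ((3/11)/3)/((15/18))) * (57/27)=2204/495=4.45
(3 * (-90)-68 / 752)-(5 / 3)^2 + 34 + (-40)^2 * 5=13131835 / 1692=7761.13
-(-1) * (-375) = -375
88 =88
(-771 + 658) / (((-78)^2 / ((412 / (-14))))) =0.55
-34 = -34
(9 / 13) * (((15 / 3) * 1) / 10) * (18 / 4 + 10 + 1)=279 / 52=5.37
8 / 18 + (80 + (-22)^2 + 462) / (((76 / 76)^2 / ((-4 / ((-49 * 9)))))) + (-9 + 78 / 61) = 54589 / 26901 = 2.03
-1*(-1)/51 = 1/51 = 0.02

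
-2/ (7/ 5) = -1.43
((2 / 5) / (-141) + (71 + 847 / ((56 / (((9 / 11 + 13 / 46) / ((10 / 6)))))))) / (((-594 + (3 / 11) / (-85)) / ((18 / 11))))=-0.22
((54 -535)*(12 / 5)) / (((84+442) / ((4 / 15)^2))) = -15392 / 98625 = -0.16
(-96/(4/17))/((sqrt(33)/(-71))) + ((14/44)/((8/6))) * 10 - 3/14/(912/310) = 54155/23408 + 9656 * sqrt(33)/11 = 5045.00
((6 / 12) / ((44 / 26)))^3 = 2197 / 85184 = 0.03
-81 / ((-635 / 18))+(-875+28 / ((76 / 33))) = -10382488 / 12065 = -860.55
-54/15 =-18/5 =-3.60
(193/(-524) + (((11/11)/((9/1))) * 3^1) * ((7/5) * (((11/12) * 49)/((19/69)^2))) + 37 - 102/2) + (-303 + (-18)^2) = 133868751/472910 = 283.07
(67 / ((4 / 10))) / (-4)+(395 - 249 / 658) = 928429 / 2632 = 352.75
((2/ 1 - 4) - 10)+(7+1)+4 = 0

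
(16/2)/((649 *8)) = 1/649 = 0.00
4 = 4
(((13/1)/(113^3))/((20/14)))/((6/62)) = 0.00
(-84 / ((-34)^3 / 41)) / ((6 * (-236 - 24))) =-287 / 5109520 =-0.00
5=5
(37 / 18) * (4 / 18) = 37 / 81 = 0.46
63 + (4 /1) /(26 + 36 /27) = 2589 /41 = 63.15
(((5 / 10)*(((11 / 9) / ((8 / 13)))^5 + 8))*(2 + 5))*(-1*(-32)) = 526935149993 / 120932352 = 4357.27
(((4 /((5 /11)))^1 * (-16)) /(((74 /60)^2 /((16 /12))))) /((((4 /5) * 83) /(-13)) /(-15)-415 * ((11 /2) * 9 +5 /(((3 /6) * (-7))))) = 2306304000 /372789620513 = 0.01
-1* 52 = -52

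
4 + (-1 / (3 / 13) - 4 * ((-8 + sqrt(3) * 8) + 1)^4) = -8840.21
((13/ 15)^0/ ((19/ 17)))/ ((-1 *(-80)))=17/ 1520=0.01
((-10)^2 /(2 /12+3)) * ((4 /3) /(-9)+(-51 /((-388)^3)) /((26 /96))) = -4.68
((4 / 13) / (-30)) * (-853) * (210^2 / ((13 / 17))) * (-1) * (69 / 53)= -5883345720 / 8957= -656843.33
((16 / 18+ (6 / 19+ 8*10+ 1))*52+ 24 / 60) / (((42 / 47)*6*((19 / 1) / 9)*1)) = 12270901 / 32490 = 377.68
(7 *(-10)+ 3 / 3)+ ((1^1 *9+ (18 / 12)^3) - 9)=-525 / 8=-65.62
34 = 34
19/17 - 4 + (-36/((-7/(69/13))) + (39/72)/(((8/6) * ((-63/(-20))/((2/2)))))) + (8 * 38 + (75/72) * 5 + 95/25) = 93994633/278460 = 337.55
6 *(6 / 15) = 2.40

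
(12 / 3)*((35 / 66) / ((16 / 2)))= 35 / 132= 0.27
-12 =-12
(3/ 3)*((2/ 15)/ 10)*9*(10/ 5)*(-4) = -24/ 25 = -0.96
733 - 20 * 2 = 693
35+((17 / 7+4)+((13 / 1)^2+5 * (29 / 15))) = 220.10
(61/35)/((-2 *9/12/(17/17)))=-122/105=-1.16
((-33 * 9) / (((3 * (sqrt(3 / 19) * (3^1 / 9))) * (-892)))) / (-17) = -99 * sqrt(57) / 15164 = -0.05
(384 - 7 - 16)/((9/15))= 1805/3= 601.67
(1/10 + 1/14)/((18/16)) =16/105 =0.15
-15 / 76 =-0.20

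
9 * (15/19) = 7.11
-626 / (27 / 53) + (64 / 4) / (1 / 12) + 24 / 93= -867598 / 837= -1036.56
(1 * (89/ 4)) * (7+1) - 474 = -296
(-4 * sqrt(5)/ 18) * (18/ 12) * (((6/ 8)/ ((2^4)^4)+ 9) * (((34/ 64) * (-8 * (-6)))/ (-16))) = 40108083 * sqrt(5)/ 8388608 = 10.69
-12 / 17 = -0.71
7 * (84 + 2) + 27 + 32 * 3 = 725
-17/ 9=-1.89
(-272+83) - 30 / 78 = -2462 / 13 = -189.38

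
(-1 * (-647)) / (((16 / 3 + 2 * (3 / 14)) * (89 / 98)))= 1331526 / 10769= 123.64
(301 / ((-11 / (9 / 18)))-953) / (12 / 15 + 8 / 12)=-319005 / 484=-659.10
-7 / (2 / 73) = -511 / 2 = -255.50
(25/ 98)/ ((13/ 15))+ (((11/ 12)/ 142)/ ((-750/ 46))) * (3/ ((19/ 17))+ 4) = 2255970053/ 7733817000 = 0.29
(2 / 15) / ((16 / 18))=3 / 20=0.15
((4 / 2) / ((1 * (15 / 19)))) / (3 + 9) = 19 / 90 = 0.21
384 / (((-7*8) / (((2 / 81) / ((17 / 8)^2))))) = -2048 / 54621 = -0.04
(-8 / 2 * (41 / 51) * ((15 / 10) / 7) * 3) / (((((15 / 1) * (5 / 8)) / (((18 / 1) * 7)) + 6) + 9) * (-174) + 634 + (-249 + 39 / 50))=16400 / 17748187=0.00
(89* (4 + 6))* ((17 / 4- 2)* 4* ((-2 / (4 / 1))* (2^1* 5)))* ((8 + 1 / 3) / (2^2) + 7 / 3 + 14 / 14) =-216937.50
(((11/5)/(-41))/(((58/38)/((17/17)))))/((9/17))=-3553/53505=-0.07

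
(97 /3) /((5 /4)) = 388 /15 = 25.87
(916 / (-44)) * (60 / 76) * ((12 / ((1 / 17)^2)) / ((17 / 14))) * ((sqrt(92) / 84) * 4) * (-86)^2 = -6910230720 * sqrt(23) / 209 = -158566039.81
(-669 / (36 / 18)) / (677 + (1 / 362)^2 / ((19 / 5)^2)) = -5274717566 / 10675586831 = -0.49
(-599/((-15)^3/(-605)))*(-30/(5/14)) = 2029412/225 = 9019.61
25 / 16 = 1.56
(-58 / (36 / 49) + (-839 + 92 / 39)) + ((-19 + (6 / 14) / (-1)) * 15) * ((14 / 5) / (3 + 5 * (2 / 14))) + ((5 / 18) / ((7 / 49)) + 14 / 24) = -4531 / 4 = -1132.75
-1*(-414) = 414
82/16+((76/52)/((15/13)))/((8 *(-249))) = 5.12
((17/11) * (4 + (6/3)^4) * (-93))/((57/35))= -368900/209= -1765.07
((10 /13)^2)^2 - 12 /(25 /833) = -285245756 /714025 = -399.49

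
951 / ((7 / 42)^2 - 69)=-13.79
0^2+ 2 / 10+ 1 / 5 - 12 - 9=-103 / 5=-20.60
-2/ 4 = -1/ 2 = -0.50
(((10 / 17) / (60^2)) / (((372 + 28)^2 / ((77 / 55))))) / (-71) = -0.00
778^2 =605284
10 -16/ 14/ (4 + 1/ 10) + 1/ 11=30977/ 3157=9.81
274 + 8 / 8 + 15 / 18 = 1655 / 6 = 275.83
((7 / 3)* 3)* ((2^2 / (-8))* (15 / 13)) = -105 / 26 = -4.04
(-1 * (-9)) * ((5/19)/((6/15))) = 225/38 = 5.92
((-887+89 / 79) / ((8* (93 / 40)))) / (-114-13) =116640 / 311023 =0.38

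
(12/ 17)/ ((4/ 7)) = 21/ 17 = 1.24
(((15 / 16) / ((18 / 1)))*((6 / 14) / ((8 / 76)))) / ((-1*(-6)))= 0.04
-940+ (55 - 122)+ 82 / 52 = -26141 / 26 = -1005.42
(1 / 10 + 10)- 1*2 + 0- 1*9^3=-7209 / 10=-720.90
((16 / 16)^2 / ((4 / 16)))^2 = 16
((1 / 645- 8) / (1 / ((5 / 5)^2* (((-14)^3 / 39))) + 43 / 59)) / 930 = -417610732 / 34698623175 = -0.01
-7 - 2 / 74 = -260 / 37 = -7.03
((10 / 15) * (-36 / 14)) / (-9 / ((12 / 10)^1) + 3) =8 / 21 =0.38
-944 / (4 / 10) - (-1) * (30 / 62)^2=-2267735 / 961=-2359.77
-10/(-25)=2/5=0.40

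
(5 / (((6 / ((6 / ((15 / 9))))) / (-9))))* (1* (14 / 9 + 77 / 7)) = -339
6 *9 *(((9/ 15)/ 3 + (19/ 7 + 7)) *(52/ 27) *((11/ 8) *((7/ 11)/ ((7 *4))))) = 4511/ 140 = 32.22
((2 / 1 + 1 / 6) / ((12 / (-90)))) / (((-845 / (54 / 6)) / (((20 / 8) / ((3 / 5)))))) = 75 / 104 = 0.72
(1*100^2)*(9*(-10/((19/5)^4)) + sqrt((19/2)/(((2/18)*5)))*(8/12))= 23251.83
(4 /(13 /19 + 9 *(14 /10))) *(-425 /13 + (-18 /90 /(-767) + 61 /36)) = -81311051 /8711586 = -9.33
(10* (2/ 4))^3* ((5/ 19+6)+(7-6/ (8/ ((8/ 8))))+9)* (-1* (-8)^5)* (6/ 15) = 669696000/ 19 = 35247157.89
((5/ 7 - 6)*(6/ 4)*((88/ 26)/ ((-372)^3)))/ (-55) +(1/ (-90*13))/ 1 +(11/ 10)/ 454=1389682169/ 886165469280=0.00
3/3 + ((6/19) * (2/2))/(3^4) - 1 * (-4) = 2567/513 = 5.00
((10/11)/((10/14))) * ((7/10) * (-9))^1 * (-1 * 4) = 1764/55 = 32.07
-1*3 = -3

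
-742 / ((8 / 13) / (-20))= 24115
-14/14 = -1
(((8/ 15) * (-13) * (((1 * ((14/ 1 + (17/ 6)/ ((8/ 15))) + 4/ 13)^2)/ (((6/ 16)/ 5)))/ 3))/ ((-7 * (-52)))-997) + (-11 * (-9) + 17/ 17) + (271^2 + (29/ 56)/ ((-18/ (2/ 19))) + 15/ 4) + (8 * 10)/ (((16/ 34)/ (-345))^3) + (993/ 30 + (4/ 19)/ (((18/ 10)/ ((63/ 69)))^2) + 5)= -1619201286506987596849/ 51366238560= -31522675825.59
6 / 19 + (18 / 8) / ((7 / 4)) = 213 / 133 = 1.60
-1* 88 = -88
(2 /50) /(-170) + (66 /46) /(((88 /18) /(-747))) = -42859171 /195500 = -219.23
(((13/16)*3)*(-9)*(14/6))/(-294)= 39/224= 0.17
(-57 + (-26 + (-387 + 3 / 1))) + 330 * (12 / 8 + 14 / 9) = 1624 / 3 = 541.33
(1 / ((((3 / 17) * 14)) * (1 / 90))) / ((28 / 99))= 25245 / 196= 128.80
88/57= 1.54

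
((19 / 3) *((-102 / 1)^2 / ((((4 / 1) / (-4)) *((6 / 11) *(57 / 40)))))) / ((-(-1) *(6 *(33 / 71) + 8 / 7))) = -63198520 / 2931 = -21562.10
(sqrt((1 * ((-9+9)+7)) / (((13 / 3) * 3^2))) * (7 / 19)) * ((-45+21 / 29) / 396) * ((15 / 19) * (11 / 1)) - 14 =-14 - 3745 * sqrt(273) / 408291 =-14.15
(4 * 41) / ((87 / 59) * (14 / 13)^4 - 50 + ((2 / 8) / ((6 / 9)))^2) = -17686799104 / 5163250621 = -3.43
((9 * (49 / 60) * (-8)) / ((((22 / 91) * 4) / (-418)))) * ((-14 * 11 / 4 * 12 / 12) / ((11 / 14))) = -12453987 / 10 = -1245398.70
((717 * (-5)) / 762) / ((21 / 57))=-12.77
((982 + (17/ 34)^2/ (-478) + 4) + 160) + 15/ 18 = 6578233/ 5736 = 1146.83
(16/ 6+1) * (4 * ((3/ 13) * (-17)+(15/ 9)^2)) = -5896/ 351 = -16.80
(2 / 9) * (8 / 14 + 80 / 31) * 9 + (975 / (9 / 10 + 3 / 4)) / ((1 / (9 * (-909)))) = -4834220.97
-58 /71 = -0.82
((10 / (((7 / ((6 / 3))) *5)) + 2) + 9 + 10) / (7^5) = 151 / 117649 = 0.00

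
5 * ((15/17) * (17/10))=15/2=7.50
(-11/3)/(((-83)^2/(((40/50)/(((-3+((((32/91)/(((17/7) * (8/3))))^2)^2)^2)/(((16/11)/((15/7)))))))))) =2549272161796884142528/26460506132743441793679675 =0.00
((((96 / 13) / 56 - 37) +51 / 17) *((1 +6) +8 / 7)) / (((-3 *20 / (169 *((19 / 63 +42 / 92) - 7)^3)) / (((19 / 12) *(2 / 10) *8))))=-1861097103441461639 / 3888880972200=-478568.80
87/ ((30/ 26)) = 377/ 5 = 75.40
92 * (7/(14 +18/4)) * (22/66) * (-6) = -2576/37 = -69.62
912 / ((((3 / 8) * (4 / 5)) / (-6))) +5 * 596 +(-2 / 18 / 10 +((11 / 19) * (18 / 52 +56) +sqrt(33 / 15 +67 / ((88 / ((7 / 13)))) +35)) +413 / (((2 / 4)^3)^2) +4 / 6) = sqrt(307634470) / 2860 +124546654 / 11115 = 11211.41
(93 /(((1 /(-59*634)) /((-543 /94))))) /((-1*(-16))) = 944482797 /752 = 1255961.17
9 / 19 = 0.47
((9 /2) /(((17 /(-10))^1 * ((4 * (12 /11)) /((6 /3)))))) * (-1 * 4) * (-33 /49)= -5445 /1666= -3.27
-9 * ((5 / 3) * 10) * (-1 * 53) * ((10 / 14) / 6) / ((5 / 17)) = 22525 / 7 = 3217.86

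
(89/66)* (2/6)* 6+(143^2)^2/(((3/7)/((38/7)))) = 5296713615.36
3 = 3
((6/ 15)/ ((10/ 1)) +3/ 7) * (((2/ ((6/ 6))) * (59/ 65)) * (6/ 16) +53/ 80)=57277/ 91000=0.63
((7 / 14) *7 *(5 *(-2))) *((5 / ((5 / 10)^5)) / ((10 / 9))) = -5040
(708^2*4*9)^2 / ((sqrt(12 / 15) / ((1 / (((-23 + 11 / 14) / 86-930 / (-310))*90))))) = 10890856066535424*sqrt(5) / 16505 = 1475473765400.74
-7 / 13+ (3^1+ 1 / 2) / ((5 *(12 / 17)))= 707 / 1560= 0.45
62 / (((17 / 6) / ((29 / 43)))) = 10788 / 731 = 14.76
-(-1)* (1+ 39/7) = 6.57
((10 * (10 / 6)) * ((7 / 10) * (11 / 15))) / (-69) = -77 / 621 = -0.12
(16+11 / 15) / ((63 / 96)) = 8032 / 315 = 25.50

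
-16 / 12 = -1.33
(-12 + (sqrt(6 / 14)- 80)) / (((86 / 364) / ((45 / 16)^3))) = -190724625 / 22016 + 1184625 * sqrt(21) / 88064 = -8601.36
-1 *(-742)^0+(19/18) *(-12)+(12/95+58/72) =-43553/3420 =-12.73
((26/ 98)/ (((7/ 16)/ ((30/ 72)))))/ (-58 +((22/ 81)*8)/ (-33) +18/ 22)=-0.00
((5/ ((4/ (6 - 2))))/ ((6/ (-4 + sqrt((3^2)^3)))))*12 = 230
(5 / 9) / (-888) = -5 / 7992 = -0.00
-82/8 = -41/4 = -10.25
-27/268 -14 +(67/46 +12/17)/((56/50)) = -17853821/1467032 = -12.17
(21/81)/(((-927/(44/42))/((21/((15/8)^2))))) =-9856/5631525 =-0.00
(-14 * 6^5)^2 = 11851370496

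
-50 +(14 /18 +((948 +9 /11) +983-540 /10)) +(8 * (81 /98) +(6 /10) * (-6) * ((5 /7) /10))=44506738 /24255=1834.95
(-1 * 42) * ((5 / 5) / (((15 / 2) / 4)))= -112 / 5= -22.40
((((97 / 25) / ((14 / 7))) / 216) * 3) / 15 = 97 / 54000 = 0.00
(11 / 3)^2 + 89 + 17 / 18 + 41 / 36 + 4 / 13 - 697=-277133 / 468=-592.16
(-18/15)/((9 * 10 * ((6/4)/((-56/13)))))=112/2925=0.04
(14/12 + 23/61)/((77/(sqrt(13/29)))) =565 * sqrt(377)/817278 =0.01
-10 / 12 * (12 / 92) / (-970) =1 / 8924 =0.00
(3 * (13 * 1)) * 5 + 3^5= 438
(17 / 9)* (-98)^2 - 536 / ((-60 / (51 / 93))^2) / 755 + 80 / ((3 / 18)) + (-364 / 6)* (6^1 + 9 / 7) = 5935402658137 / 326499750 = 18178.89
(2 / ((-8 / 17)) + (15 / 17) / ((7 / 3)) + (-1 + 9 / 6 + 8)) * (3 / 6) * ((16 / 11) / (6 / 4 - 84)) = -8812 / 215985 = -0.04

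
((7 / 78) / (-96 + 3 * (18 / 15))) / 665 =-1 / 684684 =-0.00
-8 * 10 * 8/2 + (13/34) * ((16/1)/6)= -16268/51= -318.98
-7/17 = -0.41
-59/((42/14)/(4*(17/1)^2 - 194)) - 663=-19582.33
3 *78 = 234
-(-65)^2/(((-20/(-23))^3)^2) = -9772.68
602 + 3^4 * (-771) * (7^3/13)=-1647143.62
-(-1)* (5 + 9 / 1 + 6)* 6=120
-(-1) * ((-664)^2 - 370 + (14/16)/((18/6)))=10572631/24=440526.29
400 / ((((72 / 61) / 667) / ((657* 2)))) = 297015100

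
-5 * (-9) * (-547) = -24615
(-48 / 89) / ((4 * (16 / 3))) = -0.03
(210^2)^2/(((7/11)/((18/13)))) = 55010340000/13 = 4231564615.38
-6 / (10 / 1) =-3 / 5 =-0.60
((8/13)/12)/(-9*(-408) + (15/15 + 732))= 2/171795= 0.00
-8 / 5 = -1.60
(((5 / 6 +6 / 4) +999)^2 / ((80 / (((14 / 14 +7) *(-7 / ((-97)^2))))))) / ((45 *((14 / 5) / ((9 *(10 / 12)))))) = -1128002 / 254043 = -4.44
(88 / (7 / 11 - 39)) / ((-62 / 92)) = 22264 / 6541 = 3.40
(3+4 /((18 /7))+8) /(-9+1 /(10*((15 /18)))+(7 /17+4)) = -48025 /17091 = -2.81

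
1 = 1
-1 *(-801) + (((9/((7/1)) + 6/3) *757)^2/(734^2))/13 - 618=183.88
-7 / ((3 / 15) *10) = -7 / 2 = -3.50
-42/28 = -3/2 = -1.50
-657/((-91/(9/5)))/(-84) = -1971/12740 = -0.15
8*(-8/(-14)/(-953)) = -0.00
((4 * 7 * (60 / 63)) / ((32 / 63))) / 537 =0.10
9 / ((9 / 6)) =6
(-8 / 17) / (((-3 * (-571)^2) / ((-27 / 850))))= -36 / 2355646225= -0.00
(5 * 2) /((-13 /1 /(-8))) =80 /13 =6.15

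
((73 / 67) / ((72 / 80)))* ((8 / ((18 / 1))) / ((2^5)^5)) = 0.00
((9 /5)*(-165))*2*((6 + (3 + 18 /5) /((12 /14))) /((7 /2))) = -81378 /35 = -2325.09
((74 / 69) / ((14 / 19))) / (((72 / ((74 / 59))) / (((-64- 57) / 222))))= -85063 / 6155352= -0.01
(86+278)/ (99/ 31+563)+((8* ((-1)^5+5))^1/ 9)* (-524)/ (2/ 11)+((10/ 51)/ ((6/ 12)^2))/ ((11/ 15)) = -75662310401/ 7385004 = -10245.40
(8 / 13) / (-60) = -2 / 195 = -0.01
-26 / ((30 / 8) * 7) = -104 / 105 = -0.99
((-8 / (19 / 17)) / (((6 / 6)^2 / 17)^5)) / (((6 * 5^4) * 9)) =-96550276 / 320625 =-301.13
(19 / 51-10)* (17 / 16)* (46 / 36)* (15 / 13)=-56465 / 3744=-15.08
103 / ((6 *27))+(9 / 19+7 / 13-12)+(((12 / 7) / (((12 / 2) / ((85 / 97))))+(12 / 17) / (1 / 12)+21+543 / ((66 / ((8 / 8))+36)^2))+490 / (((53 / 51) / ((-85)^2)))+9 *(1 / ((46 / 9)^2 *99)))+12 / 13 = 4124816642338918116203 / 1210803913438119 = 3406676.01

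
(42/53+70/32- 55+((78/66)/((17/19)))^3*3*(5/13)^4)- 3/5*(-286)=43156031206141/360440869360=119.73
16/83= 0.19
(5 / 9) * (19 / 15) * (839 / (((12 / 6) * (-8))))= -15941 / 432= -36.90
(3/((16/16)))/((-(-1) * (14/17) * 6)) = 17/28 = 0.61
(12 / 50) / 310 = 3 / 3875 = 0.00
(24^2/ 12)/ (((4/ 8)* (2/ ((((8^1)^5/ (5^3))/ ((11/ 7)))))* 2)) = 5505024/ 1375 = 4003.65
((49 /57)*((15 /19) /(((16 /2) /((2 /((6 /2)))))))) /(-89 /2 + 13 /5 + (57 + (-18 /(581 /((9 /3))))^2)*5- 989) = -413512225 /5453385200034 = -0.00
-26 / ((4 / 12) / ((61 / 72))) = -793 / 12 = -66.08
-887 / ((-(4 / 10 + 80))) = 4435 / 402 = 11.03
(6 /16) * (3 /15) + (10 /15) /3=107 /360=0.30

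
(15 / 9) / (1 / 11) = 18.33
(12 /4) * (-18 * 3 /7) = -162 /7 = -23.14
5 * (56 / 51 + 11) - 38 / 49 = 149227 / 2499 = 59.71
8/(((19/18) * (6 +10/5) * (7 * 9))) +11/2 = 1467/266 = 5.52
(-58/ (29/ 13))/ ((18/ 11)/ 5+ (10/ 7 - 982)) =5005/ 188697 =0.03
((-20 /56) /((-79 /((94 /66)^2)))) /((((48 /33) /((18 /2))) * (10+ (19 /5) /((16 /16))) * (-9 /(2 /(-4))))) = 55225 /241762752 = 0.00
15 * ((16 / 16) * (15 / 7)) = 225 / 7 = 32.14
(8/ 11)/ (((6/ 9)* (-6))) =-2/ 11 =-0.18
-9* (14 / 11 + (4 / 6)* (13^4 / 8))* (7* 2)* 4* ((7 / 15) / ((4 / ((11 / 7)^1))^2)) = -3457729 / 40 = -86443.22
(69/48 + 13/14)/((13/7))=1.27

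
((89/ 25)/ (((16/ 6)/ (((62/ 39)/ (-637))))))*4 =-2759/ 207025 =-0.01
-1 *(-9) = 9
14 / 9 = 1.56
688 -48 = 640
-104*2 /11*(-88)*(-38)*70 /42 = -316160 /3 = -105386.67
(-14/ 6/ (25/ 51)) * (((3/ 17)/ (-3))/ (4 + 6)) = 7/ 250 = 0.03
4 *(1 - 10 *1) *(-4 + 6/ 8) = 117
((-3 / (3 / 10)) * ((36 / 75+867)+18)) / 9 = -983.87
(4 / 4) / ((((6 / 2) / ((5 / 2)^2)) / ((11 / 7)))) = 275 / 84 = 3.27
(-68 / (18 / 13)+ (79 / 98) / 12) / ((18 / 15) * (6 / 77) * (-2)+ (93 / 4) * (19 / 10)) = -9516485 / 8535429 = -1.11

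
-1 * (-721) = 721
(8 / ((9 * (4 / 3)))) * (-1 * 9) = -6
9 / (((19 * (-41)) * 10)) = -9 / 7790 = -0.00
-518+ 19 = -499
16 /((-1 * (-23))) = 16 /23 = 0.70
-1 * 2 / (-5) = 2 / 5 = 0.40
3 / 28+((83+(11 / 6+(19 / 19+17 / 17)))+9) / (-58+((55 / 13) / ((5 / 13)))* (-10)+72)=-3593 / 4032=-0.89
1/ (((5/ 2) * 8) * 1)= 1/ 20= 0.05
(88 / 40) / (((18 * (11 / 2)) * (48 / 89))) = 89 / 2160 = 0.04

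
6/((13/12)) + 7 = 163/13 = 12.54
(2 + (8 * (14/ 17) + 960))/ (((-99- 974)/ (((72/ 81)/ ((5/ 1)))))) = -131728/ 820845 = -0.16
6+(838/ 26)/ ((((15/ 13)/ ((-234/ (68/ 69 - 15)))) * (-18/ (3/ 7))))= -172773/ 33845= -5.10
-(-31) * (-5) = -155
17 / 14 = 1.21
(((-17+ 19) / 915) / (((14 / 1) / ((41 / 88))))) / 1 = 41 / 563640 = 0.00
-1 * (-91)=91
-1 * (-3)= 3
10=10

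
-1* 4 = -4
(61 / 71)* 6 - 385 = -26969 / 71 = -379.85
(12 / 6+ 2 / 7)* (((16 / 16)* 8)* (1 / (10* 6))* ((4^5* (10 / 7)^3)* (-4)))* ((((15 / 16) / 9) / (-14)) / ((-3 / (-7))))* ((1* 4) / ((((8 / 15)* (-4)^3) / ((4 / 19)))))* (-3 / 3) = 640000 / 410571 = 1.56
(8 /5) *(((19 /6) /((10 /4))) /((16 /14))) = 1.77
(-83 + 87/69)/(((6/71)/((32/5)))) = -427136/69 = -6190.38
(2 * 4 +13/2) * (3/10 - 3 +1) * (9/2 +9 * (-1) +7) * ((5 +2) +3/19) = -8381/19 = -441.11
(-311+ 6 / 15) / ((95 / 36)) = -55908 / 475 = -117.70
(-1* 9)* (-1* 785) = 7065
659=659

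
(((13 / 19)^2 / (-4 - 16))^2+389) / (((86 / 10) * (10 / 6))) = 60833928483 / 2241521200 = 27.14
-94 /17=-5.53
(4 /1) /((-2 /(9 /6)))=-3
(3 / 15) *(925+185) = 222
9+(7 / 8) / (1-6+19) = 145 / 16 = 9.06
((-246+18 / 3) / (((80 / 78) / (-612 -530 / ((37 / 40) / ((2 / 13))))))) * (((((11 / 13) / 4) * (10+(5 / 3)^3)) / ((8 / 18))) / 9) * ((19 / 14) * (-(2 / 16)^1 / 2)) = -6950553115 / 646464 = -10751.65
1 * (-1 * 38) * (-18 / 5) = 136.80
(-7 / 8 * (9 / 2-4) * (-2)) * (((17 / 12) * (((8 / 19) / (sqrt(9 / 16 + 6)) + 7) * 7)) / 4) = 119 * sqrt(105) / 3420 + 5831 / 384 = 15.54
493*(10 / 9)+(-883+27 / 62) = -186811 / 558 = -334.79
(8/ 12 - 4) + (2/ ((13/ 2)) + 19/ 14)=-911/ 546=-1.67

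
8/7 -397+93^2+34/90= 2599859/315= 8253.52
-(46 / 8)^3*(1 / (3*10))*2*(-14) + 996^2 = 476252849 / 480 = 992193.44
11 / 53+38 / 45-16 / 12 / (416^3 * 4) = 180626160869 / 171699240960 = 1.05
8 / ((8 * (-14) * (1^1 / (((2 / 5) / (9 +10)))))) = -0.00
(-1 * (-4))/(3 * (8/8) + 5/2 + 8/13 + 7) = 104/341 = 0.30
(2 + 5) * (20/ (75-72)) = 140/ 3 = 46.67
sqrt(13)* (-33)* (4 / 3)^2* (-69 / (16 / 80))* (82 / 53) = 1659680* sqrt(13) / 53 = 112906.82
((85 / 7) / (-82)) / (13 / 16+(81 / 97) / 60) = -329800 / 1840531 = -0.18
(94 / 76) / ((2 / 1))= 47 / 76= 0.62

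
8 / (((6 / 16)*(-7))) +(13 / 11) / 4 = -2543 / 924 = -2.75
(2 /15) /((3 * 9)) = 2 /405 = 0.00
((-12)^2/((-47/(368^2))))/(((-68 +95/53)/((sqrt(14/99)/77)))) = 344518656 * sqrt(154)/139689781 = 30.61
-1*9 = -9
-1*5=-5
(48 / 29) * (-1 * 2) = -96 / 29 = -3.31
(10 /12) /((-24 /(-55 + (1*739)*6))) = -21895 /144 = -152.05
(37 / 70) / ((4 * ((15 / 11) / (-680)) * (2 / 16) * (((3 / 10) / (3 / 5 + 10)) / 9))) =-5867312 / 35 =-167637.49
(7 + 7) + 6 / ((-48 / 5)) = 13.38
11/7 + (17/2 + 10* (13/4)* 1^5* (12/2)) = 2871/14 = 205.07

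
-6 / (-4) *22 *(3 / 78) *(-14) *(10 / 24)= -385 / 52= -7.40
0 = 0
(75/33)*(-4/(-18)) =50/99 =0.51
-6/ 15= -2/ 5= -0.40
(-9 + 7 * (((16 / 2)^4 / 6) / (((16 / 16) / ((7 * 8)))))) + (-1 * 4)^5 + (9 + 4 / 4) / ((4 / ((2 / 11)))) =8796902 / 33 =266572.79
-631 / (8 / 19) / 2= -11989 / 16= -749.31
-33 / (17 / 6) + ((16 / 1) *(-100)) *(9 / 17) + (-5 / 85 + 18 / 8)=-58243 / 68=-856.51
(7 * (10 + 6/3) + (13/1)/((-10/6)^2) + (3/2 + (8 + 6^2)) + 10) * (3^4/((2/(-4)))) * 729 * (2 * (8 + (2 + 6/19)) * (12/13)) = -2002418669664/6175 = -324278327.07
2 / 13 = 0.15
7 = 7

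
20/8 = 5/2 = 2.50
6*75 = 450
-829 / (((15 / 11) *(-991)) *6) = 9119 / 89190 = 0.10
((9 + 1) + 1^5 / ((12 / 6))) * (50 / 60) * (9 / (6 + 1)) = 45 / 4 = 11.25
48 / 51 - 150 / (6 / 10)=-4234 / 17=-249.06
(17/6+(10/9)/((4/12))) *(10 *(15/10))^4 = 624375/2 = 312187.50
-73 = -73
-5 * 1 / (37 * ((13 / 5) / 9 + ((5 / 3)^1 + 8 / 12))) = -225 / 4366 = -0.05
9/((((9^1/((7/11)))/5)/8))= 280/11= 25.45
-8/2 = -4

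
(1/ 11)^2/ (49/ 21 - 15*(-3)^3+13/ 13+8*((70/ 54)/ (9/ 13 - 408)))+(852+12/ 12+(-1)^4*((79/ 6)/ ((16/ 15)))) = 39117536635393/ 45204620384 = 865.34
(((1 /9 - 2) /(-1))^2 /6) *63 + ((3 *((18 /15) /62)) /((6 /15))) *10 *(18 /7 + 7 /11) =5429111 /128898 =42.12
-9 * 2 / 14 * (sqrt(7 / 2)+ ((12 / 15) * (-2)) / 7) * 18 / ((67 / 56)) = 10368 / 2345- 648 * sqrt(14) / 67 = -31.77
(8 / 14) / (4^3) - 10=-1119 / 112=-9.99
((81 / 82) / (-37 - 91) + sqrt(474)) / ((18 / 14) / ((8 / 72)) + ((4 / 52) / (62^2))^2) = 1.88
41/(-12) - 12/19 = -923/228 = -4.05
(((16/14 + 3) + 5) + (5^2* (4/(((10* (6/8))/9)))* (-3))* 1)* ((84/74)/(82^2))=-3684/62197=-0.06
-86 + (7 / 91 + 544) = 5955 / 13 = 458.08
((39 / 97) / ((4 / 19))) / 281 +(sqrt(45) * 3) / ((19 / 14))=741 / 109028 +126 * sqrt(5) / 19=14.84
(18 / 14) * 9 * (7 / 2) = 81 / 2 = 40.50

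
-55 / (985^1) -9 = -1784 / 197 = -9.06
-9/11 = -0.82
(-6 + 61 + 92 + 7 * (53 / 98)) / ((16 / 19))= 40109 / 224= 179.06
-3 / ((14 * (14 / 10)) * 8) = -15 / 784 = -0.02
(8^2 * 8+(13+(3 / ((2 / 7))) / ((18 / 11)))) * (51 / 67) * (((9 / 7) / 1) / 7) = 139383 / 1876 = 74.30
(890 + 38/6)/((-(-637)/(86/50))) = 2.42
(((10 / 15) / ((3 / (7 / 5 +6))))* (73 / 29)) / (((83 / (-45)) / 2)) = -10804 / 2407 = -4.49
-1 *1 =-1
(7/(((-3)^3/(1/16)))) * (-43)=301/432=0.70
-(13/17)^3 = -2197/4913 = -0.45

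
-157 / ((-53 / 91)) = 14287 / 53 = 269.57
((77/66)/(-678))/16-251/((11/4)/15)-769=-1530804749/715968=-2138.09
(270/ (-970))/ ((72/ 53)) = -159/ 776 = -0.20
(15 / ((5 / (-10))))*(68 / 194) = -10.52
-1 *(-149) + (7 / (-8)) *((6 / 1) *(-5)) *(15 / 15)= 701 / 4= 175.25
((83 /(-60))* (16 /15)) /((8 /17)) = -1411 /450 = -3.14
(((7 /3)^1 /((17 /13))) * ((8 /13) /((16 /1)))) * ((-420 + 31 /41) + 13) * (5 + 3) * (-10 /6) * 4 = 3109120 /2091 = 1486.91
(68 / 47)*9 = 612 / 47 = 13.02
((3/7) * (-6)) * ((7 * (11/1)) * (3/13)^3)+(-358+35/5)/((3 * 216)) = -156865/52728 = -2.97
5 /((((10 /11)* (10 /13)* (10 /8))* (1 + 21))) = 13 /50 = 0.26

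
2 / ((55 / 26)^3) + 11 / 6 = 2041037 / 998250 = 2.04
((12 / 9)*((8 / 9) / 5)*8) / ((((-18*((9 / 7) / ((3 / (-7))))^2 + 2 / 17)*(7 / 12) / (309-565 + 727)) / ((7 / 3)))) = -42704 / 1935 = -22.07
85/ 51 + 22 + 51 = 224/ 3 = 74.67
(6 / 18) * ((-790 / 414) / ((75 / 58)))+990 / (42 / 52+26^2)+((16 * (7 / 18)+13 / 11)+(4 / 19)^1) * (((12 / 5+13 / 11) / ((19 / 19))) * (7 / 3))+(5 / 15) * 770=24214186271237 / 75368602089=321.28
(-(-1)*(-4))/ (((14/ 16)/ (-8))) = 256/ 7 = 36.57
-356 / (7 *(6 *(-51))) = 178 / 1071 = 0.17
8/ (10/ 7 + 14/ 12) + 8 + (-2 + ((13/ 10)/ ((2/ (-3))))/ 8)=154149/ 17440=8.84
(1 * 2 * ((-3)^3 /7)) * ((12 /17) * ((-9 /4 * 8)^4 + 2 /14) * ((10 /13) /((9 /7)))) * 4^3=-33861104640 /1547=-21888238.29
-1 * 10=-10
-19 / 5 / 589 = -1 / 155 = -0.01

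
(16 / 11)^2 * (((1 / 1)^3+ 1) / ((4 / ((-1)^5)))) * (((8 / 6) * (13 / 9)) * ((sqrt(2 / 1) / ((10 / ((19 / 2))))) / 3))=-31616 * sqrt(2) / 49005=-0.91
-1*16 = -16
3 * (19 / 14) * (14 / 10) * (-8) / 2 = -114 / 5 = -22.80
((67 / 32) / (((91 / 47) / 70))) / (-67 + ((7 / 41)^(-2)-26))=-771505 / 598208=-1.29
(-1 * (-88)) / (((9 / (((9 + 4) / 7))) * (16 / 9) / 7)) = 143 / 2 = 71.50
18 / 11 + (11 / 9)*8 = 1130 / 99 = 11.41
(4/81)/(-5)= -4/405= -0.01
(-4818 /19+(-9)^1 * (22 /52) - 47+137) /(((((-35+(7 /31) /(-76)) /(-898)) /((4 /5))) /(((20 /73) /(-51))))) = 24553561408 /1330440111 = 18.46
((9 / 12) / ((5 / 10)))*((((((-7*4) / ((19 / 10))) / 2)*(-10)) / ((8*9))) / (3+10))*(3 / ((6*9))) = 175 / 26676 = 0.01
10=10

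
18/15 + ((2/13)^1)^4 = 171446/142805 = 1.20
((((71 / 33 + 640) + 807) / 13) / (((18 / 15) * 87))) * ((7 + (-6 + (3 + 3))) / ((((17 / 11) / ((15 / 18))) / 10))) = 20922125 / 519129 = 40.30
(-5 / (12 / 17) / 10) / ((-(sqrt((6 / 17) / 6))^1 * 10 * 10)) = 0.03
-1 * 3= -3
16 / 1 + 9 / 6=35 / 2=17.50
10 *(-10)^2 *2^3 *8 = 64000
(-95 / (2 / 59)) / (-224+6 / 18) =16815 / 1342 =12.53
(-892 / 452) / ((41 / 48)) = -10704 / 4633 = -2.31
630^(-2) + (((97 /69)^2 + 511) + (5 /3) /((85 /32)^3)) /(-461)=-529242979163027 /475537160769300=-1.11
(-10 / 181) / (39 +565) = -5 / 54662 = -0.00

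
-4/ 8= -1/ 2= -0.50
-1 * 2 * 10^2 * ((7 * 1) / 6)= -700 / 3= -233.33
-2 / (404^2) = -1 / 81608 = -0.00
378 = 378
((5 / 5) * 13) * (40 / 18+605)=71045 / 9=7893.89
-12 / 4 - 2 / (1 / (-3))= 3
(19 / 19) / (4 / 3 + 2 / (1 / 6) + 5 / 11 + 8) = 33 / 719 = 0.05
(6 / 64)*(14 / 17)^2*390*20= 143325 / 289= 495.93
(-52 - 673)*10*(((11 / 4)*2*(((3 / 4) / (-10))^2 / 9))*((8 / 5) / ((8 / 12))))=-59.81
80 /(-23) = -80 /23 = -3.48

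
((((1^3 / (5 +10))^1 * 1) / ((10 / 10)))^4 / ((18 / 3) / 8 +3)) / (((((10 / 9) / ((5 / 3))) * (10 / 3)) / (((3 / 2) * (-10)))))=-1 / 28125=-0.00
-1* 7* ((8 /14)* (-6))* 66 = 1584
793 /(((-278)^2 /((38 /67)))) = 15067 /2589014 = 0.01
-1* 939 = -939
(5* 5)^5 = 9765625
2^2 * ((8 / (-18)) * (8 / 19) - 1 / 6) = -242 / 171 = -1.42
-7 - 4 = -11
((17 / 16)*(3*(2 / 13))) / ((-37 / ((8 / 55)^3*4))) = -13056 / 80026375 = -0.00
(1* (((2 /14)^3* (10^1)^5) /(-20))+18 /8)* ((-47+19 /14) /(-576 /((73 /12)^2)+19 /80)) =-575926719030 /15688779869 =-36.71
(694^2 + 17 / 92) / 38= 44310529 / 3496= 12674.64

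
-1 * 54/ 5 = -54/ 5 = -10.80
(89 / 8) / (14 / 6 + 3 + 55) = 267 / 1448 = 0.18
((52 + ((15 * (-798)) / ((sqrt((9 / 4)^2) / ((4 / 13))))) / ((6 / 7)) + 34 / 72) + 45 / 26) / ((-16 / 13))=868393 / 576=1507.63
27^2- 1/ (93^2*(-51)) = 729.00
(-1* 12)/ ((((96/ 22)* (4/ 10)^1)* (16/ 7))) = -385/ 128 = -3.01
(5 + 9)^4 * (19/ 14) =52136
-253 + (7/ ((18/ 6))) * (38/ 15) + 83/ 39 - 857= -644647/ 585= -1101.96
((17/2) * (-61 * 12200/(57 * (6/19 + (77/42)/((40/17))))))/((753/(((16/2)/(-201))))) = 4048448000/755705529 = 5.36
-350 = -350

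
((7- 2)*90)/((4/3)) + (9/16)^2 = 86481/256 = 337.82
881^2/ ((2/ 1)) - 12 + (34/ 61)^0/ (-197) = 152898987/ 394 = 388068.49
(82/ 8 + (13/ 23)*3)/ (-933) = -0.01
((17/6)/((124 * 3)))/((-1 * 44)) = -0.00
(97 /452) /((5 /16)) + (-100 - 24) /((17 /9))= -623944 /9605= -64.96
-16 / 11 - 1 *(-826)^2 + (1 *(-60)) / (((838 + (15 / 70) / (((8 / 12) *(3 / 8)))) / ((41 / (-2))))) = -22034785317 / 32296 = -682275.99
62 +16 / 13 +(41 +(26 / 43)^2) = 2514183 / 24037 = 104.60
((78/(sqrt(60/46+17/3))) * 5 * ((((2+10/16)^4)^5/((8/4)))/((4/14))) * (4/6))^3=828236298582774474692021297871785683493264777490424372049539434837258422517839192608875 * sqrt(33189)/2097986395445401847092577080168773272374053858269351378944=71919833952776321249386240000000.00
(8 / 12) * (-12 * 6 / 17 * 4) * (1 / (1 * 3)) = -64 / 17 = -3.76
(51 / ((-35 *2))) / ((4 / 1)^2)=-51 / 1120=-0.05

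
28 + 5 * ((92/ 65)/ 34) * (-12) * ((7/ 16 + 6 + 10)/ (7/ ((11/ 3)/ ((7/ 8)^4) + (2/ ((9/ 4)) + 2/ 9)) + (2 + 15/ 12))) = 5385885238/ 295517443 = 18.23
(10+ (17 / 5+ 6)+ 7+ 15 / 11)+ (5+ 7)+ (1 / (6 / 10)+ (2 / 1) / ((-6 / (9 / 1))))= 6341 / 165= 38.43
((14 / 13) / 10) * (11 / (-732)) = -77 / 47580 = -0.00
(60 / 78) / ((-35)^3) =-2 / 111475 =-0.00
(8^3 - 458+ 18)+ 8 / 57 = 4112 / 57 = 72.14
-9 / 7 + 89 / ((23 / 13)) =49.02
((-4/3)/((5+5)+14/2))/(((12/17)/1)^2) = -17/108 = -0.16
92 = 92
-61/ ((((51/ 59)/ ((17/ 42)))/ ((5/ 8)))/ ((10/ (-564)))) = 89975/ 284256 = 0.32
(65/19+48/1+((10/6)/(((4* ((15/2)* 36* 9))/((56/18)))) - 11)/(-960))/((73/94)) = 115715208887/1747220544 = 66.23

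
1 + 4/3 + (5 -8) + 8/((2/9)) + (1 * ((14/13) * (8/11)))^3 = 314180726/8772621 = 35.81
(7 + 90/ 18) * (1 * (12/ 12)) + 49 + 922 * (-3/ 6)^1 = -400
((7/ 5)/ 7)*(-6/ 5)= -6/ 25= -0.24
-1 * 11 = -11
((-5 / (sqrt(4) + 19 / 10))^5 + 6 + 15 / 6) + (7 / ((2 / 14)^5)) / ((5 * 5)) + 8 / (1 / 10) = 21613190656877 / 4511209950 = 4791.00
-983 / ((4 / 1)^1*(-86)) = 983 / 344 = 2.86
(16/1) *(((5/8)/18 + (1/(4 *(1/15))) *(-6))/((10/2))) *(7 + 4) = -7117/9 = -790.78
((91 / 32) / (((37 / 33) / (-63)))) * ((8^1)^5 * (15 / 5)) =-581188608 / 37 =-15707800.22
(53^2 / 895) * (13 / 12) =36517 / 10740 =3.40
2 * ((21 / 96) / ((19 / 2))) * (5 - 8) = -21 / 152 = -0.14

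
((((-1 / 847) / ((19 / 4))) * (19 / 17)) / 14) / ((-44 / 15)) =15 / 2217446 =0.00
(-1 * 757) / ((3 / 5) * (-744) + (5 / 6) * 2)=11355 / 6671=1.70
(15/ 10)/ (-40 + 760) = 1/ 480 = 0.00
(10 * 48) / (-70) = -48 / 7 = -6.86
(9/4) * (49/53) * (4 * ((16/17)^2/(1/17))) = 112896/901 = 125.30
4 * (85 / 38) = 170 / 19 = 8.95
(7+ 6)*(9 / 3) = 39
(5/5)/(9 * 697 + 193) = 1/6466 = 0.00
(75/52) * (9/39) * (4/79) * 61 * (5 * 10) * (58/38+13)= 746.66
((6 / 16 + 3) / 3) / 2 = 9 / 16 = 0.56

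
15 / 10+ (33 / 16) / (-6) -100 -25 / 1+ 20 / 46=-90829 / 736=-123.41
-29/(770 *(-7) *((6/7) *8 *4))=29/147840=0.00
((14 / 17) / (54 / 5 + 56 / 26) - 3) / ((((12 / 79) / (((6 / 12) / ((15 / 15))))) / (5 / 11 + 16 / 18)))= -27601889 / 2125629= -12.99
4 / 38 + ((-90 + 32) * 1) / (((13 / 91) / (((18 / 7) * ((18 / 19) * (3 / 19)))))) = -156.06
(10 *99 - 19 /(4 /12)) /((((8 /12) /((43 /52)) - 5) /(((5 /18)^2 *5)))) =-1671625 /19476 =-85.83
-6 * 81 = -486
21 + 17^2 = 310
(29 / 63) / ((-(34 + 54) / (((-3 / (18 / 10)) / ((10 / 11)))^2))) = -319 / 18144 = -0.02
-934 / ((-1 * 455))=934 / 455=2.05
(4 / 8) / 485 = 1 / 970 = 0.00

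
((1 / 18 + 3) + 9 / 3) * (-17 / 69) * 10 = -9265 / 621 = -14.92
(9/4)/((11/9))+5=301/44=6.84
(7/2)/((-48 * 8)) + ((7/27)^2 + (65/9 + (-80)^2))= 1195752283/186624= 6407.28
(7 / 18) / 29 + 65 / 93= 11527 / 16182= 0.71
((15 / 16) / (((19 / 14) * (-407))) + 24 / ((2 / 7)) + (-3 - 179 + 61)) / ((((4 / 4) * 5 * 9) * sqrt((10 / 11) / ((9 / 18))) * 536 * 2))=-2289073 * sqrt(55) / 29843193600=-0.00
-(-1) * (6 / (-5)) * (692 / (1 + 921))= -2076 / 2305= -0.90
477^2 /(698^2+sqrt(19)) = 36951012972 /79122579199-75843 * sqrt(19) /79122579199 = 0.47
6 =6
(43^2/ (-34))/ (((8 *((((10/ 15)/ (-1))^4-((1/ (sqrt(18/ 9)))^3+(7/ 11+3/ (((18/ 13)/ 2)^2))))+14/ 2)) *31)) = 443166471/ 226602622+1467885969 *sqrt(2)/ 906410488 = 4.25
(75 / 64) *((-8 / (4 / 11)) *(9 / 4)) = -7425 / 128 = -58.01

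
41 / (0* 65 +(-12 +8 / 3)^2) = 369 / 784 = 0.47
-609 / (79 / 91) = -55419 / 79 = -701.51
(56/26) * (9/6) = 42/13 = 3.23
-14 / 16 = -7 / 8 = -0.88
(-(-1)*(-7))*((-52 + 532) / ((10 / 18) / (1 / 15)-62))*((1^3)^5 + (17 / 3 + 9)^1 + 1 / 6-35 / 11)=200400 / 253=792.09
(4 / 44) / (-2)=-1 / 22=-0.05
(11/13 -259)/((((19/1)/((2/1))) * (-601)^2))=-0.00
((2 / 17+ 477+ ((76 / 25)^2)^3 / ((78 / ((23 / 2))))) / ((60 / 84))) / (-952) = -96065177783929 / 110068359375000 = -0.87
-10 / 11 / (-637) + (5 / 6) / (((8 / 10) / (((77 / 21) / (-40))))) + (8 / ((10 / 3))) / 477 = -95219249 / 1069548480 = -0.09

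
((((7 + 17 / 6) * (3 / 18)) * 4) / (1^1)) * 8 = 472 / 9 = 52.44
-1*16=-16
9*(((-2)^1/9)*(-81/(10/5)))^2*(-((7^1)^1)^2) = -35721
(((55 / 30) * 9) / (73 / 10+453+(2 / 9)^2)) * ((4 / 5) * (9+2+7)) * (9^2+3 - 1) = 15973848 / 372883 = 42.84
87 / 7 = 12.43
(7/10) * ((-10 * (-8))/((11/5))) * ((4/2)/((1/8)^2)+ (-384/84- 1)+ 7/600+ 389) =2148049/165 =13018.48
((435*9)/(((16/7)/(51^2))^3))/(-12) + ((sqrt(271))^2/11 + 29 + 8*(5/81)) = -7017838865573551645/14598144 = -480735007516.95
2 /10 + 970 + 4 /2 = 4861 /5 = 972.20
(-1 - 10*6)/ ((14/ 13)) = -793/ 14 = -56.64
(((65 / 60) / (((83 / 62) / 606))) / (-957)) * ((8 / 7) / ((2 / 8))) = -1302496 / 556017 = -2.34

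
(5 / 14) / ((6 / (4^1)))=5 / 21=0.24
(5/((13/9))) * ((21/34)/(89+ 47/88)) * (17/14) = 2970/102427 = 0.03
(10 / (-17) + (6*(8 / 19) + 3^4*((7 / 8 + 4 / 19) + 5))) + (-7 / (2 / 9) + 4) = 1207673 / 2584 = 467.37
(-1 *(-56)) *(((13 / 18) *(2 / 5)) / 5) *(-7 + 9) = 1456 / 225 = 6.47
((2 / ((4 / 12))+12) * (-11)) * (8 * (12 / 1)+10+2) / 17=-21384 / 17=-1257.88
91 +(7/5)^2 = 2324/25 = 92.96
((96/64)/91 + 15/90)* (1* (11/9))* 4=2200/2457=0.90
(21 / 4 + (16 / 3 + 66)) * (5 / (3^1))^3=114875 / 324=354.55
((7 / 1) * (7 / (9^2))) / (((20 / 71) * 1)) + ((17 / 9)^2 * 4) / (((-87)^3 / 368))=2282423777 / 1066774860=2.14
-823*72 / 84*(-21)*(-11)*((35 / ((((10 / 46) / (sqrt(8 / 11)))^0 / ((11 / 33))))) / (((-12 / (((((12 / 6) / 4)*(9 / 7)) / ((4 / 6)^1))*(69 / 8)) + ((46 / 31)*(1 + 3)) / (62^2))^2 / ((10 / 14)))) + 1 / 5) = -48794032963317697407 / 71097796178890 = -686294.59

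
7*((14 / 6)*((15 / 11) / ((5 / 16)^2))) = 12544 / 55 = 228.07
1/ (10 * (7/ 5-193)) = -1/ 1916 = -0.00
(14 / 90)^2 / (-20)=-49 / 40500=-0.00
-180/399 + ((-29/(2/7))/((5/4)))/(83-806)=-162902/480795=-0.34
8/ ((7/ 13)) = 104/ 7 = 14.86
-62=-62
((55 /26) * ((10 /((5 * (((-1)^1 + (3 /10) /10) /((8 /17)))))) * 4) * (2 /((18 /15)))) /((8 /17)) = -110000 /3783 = -29.08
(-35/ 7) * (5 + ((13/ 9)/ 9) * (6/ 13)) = -685/ 27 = -25.37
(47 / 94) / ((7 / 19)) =19 / 14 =1.36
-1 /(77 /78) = -78 /77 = -1.01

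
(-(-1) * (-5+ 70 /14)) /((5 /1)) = 0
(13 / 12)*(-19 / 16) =-247 / 192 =-1.29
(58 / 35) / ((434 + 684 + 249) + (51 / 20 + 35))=232 / 196637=0.00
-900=-900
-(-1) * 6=6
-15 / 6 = -5 / 2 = -2.50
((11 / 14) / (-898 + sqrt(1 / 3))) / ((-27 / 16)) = 88*sqrt(3) / 457230879 + 79024 / 152410293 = 0.00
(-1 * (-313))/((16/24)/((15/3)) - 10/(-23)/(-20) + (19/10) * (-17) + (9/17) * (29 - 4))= -367149/22232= -16.51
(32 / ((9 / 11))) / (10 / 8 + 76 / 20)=7040 / 909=7.74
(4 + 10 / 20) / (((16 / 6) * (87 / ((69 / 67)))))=621 / 31088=0.02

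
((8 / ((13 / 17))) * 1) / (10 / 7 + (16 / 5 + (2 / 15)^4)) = 24097500 / 10662353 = 2.26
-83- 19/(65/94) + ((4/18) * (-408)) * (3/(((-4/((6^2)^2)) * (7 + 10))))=329779/65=5073.52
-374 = -374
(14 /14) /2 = 0.50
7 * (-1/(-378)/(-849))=-1/45846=-0.00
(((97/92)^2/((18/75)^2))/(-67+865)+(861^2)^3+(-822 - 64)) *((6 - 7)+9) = 99060372223918718431829425/30394224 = 3259184120769746200.19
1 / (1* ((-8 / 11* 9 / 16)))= -22 / 9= -2.44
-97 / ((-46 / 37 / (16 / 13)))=28712 / 299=96.03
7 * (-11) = -77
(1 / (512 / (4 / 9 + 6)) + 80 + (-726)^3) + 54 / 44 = -9698061409601 / 25344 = -382657094.76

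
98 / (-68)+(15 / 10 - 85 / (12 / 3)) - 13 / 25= -36909 / 1700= -21.71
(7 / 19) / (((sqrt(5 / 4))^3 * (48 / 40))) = 28 * sqrt(5) / 285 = 0.22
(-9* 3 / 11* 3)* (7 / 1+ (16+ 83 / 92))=-178119 / 1012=-176.01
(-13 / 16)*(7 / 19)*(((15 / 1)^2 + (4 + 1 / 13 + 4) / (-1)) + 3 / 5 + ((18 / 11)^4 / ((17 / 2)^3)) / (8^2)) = -65.11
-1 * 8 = -8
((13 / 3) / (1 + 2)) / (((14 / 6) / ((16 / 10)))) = 104 / 105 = 0.99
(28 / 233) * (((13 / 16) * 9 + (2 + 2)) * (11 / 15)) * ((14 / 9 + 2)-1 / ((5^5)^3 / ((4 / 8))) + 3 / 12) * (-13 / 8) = -757501129147129367 / 122871093750000000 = -6.17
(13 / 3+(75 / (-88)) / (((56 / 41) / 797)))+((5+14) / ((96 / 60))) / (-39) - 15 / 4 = -31842211 / 64064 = -497.04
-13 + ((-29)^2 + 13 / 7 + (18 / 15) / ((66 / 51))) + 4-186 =648.78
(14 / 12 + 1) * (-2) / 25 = -13 / 75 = -0.17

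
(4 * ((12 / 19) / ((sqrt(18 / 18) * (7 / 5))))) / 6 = 40 / 133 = 0.30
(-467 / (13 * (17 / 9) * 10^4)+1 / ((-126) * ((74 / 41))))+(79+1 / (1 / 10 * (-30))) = 405219670307 / 5151510000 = 78.66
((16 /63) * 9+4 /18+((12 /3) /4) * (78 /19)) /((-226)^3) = -1979 /3454295418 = -0.00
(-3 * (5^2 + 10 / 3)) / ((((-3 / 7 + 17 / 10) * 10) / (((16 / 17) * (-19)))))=10640 / 89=119.55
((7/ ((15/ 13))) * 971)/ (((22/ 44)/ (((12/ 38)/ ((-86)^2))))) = 88361/ 175655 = 0.50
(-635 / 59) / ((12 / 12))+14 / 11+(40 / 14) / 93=-3996529 / 422499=-9.46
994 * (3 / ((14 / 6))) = 1278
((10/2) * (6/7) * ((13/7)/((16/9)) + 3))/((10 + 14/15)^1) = 101925/64288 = 1.59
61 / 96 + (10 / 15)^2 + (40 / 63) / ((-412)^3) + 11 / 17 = 21557682385 / 12483313248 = 1.73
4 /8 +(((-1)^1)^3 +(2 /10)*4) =3 /10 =0.30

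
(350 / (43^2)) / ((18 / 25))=4375 / 16641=0.26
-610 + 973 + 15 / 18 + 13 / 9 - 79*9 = -6223 / 18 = -345.72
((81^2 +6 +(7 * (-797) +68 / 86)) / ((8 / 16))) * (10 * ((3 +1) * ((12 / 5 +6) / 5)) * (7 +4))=314293056 / 215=1461828.17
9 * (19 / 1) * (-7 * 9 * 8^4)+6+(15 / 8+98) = -353008817 / 8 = -44126102.12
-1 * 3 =-3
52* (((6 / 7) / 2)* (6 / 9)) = 104 / 7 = 14.86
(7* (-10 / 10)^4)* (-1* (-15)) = 105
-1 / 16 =-0.06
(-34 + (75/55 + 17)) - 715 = -8037/11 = -730.64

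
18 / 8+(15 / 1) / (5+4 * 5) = 57 / 20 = 2.85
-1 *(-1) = 1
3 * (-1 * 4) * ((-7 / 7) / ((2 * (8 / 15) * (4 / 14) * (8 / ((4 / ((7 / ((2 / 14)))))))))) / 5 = 9 / 112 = 0.08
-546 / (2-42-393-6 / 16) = 4368 / 3467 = 1.26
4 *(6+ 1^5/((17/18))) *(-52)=-24960/17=-1468.24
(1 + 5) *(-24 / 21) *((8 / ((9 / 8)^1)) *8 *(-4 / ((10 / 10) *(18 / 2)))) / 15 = 32768 / 2835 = 11.56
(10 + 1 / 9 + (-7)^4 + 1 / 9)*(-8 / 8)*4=-86804 / 9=-9644.89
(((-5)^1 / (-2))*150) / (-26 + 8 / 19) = -2375 / 162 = -14.66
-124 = -124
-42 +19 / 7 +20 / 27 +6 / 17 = -122711 / 3213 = -38.19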